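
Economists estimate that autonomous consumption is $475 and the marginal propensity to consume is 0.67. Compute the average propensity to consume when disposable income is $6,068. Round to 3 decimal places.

C = 475 + 0.67(6068) = 4540.56
APC = C/Y = 4540.56/6068 = 0.748

APC = 0.748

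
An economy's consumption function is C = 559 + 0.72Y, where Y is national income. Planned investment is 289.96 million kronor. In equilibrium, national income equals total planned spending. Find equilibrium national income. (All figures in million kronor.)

Y = 3032

Y = C + I = 559 + 0.72Y + 289.96
Y − 0.72Y = 848.96
0.28Y = 848.96, so Y = 848.96/0.28 = 3032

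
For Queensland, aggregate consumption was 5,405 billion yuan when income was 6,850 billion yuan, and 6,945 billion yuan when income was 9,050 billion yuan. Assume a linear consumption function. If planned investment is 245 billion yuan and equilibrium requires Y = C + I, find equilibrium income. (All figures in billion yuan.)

MPC = (6945 − 5405)/(9050 − 6850) = 1540/2200 = 0.7
a = 5405 − 0.7(6850) = 610
Equilibrium: Y = 610 + 0.7Y + 245
0.3Y = 855, so Y = 855/0.3 = 2850

Y = 2850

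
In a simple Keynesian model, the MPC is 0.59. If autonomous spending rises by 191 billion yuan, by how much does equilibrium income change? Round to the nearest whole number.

The multiplier is 1/(1 − MPC) = 1/0.41.
ΔY = 191/0.41 = 465.85 ≈ 466

ΔY ≈ 466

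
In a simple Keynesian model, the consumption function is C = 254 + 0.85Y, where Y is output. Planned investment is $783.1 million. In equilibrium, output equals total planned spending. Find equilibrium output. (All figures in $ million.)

Y = 6914

Y = C + I = 254 + 0.85Y + 783.1
Y − 0.85Y = 1037.1
0.15Y = 1037.1, so Y = 1037.1/0.15 = 6914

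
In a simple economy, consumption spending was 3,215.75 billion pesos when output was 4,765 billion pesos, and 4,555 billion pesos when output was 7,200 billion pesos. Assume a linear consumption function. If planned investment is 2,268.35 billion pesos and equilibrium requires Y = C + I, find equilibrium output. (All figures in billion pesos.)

Y = 6363

MPC = (4555 − 3215.75)/(7200 − 4765) = 1339.25/2435 = 0.55
a = 3215.75 − 0.55(4765) = 595
Equilibrium: Y = 595 + 0.55Y + 2268.35
0.45Y = 2863.35, so Y = 2863.35/0.45 = 6363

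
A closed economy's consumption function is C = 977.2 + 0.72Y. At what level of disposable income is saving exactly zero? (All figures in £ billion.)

At break-even, C = Y: 977.2 + 0.72Y = Y
0.28Y = 977.2, so Y = 977.2/0.28 = 3490

Y = 3490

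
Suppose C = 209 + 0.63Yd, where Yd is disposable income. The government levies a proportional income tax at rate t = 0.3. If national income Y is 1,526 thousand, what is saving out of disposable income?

S = 186.234

Yd = (1 − 0.3)(1526) = 0.7(1526) = 1068.2
C = 209 + 0.63(1068.2) = 209 + 672.966 = 881.966
S = Yd − C = 1068.2 − 881.966 = 186.234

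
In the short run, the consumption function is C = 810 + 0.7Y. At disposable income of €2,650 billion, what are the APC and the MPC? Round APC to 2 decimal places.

APC = 1.01; MPC = 0.7

MPC = 0.7 (the slope of the consumption function)
C = 810 + 0.7(2650) = 2665, so APC = 2665/2650 = 1.01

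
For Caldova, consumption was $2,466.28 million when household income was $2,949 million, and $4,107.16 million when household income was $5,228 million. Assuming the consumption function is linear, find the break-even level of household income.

MPC = (4107.16 − 2466.28)/(5228 − 2949) = 1640.88/2279 = 0.72
a = 2466.28 − 0.72(2949) = 2466.28 − 2123.28 = 343
Break-even: Y = a/(1−MPC) = 343/0.28 = 1225

Y = 1225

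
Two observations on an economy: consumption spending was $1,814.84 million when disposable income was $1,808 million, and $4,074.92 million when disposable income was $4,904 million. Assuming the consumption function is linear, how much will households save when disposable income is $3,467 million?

S = 441.09

MPC = (4074.92 − 1814.84)/(4904 − 1808) = 2260.08/3096 = 0.73
a = 1814.84 − 0.73(1808) = 1814.84 − 1319.84 = 495
C = 495 + 0.73(3467) = 3025.91
S = 3467 − 3025.91 = 441.09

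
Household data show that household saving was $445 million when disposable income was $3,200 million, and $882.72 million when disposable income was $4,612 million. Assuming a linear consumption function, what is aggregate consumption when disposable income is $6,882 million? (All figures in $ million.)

MPS = ΔS/ΔY = (882.72 − 445)/(4612 − 3200) = 437.72/1412 = 0.31
MPC = 1 − MPS = 0.69
Autonomous saving = 445 − 0.31(3200) = -547, so a = 547
C = 547 + 0.69(6882) = 547 + 4748.58 = 5295.58

C = 5295.58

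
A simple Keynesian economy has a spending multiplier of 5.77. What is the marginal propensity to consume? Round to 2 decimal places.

k = 1/(1 − MPC), so 1 − MPC = 1/k = 1/5.77 = 0.1733
MPC = 1 − 0.1733 = 0.83

MPC = 0.83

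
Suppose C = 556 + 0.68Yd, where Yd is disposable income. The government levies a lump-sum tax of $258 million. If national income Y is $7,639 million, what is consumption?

Yd = Y − T = 7639 − 258 = 7381
C = 556 + 0.68(7381) = 556 + 5019.08 = 5575.08

C = 5575.08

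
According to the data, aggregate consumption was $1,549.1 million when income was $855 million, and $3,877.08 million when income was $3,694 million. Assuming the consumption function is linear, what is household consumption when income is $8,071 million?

MPC = (3877.08 − 1549.1)/(3694 − 855) = 2327.98/2839 = 0.82
a = 1549.1 − 0.82(855) = 1549.1 − 701.1 = 848
C = 848 + 0.82(8071) = 848 + 6618.22 = 7466.22

C = 7466.22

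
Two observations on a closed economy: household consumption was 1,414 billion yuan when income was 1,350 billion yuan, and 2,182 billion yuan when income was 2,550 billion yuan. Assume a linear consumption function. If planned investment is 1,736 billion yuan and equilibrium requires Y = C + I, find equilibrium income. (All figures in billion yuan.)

MPC = (2182 − 1414)/(2550 − 1350) = 768/1200 = 0.64
a = 1414 − 0.64(1350) = 550
Equilibrium: Y = 550 + 0.64Y + 1736
0.36Y = 2286, so Y = 2286/0.36 = 6350

Y = 6350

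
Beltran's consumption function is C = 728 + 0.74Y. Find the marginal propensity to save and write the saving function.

MPS = 1 − MPC = 1 − 0.74 = 0.26
S = Y − C = -728 + 0.26Y

MPS = 0.26; S = -728 + 0.26Y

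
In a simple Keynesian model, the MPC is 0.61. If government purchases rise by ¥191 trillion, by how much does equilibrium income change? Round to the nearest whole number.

ΔY ≈ 490

The multiplier is 1/(1 − MPC) = 1/0.39.
ΔY = 191/0.39 = 489.74 ≈ 490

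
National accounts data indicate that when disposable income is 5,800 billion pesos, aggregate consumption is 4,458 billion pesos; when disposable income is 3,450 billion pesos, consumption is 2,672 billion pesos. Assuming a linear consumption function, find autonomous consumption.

MPC = ΔC/ΔY = (4458 − 2672)/(5800 − 3450) = 1786/2350 = 0.76
a = C − MPC·Y = 2672 − 0.76(3450) = 2672 − 2622 = 50

a = 50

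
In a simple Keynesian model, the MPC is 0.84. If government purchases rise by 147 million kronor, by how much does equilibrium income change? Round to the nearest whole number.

ΔY ≈ 919

The multiplier is 1/(1 − MPC) = 1/0.16.
ΔY = 147/0.16 = 918.75 ≈ 919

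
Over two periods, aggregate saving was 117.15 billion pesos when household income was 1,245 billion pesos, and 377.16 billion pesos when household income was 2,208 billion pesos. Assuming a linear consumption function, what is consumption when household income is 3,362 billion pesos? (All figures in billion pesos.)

C = 2673.26

MPS = ΔS/ΔY = (377.16 − 117.15)/(2208 − 1245) = 260.01/963 = 0.27
MPC = 1 − MPS = 0.73
Autonomous saving = 117.15 − 0.27(1245) = -219, so a = 219
C = 219 + 0.73(3362) = 219 + 2454.26 = 2673.26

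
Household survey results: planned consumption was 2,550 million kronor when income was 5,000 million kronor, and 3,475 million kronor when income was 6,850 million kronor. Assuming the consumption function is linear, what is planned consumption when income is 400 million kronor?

C = 250

MPC = (3475 − 2550)/(6850 − 5000) = 925/1850 = 0.5
a = 2550 − 0.5(5000) = 2550 − 2500 = 50
C = 50 + 0.5(400) = 50 + 200 = 250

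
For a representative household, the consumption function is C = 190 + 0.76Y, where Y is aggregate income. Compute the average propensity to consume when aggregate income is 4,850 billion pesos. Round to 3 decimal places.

APC = 0.799

C = 190 + 0.76(4850) = 3876
APC = C/Y = 3876/4850 = 0.799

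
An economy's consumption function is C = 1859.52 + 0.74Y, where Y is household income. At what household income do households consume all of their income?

At break-even, C = Y: 1859.52 + 0.74Y = Y
0.26Y = 1859.52, so Y = 1859.52/0.26 = 7152

Y = 7152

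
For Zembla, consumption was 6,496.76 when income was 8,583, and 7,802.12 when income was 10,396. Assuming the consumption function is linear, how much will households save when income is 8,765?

MPC = (7802.12 − 6496.76)/(10396 − 8583) = 1305.36/1813 = 0.72
a = 6496.76 − 0.72(8583) = 6496.76 − 6179.76 = 317
C = 317 + 0.72(8765) = 6627.8
S = 8765 − 6627.8 = 2137.2

S = 2137.2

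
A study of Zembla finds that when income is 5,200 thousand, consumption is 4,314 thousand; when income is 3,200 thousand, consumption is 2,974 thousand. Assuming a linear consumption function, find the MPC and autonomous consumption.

MPC = 0.67; a = 830

MPC = ΔC/ΔY = (4314 − 2974)/(5200 − 3200) = 1340/2000 = 0.67
a = C − MPC·Y = 2974 − 0.67(3200) = 2974 − 2144 = 830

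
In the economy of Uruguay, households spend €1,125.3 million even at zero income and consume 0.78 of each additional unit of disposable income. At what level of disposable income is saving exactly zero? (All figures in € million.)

Y = 5115

At break-even, C = Y: 1125.3 + 0.78Y = Y
0.22Y = 1125.3, so Y = 1125.3/0.22 = 5115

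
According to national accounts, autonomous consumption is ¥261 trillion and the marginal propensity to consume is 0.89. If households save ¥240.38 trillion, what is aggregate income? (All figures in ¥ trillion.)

S = Y − C = -261 + 0.11Y
-261 + 0.11Y = 240.38, so 0.11Y = 501.38 and Y = 4558

Y = 4558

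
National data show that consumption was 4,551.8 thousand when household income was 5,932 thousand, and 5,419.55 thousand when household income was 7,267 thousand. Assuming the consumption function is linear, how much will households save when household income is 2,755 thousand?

MPC = (5419.55 − 4551.8)/(7267 − 5932) = 867.75/1335 = 0.65
a = 4551.8 − 0.65(5932) = 4551.8 − 3855.8 = 696
C = 696 + 0.65(2755) = 2486.75
S = 2755 − 2486.75 = 268.25

S = 268.25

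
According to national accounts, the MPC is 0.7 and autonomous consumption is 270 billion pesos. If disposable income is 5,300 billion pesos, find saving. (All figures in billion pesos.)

S = 1320

C = 270 + 0.7(5300) = 270 + 3710 = 3980
S = Y − C = 5300 − 3980 = 1320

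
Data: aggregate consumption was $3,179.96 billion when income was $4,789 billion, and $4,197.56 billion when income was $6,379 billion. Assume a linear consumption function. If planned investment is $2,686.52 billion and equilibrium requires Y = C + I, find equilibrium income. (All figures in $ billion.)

MPC = (4197.56 − 3179.96)/(6379 − 4789) = 1017.6/1590 = 0.64
a = 3179.96 − 0.64(4789) = 115
Equilibrium: Y = 115 + 0.64Y + 2686.52
0.36Y = 2801.52, so Y = 2801.52/0.36 = 7782

Y = 7782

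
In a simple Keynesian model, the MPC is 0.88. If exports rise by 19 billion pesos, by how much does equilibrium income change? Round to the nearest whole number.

The multiplier is 1/(1 − MPC) = 1/0.12.
ΔY = 19/0.12 = 158.33 ≈ 158

ΔY ≈ 158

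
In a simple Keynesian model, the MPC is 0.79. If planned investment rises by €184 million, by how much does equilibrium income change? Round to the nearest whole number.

The multiplier is 1/(1 − MPC) = 1/0.21.
ΔY = 184/0.21 = 876.19 ≈ 876

ΔY ≈ 876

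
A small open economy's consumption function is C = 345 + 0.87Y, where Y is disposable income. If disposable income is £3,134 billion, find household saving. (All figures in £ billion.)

C = 345 + 0.87(3134) = 345 + 2726.58 = 3071.58
S = Y − C = 3134 − 3071.58 = 62.42

S = 62.42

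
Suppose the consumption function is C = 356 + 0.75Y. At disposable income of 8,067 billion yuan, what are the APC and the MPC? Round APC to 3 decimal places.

MPC = 0.75 (the slope of the consumption function)
C = 356 + 0.75(8067) = 6406.25, so APC = 6406.25/8067 = 0.794

APC = 0.794; MPC = 0.75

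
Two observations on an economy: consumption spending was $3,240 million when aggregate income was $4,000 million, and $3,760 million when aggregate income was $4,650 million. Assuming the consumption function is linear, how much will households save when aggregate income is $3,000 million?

S = 560

MPC = (3760 − 3240)/(4650 − 4000) = 520/650 = 0.8
a = 3240 − 0.8(4000) = 3240 − 3200 = 40
C = 40 + 0.8(3000) = 2440
S = 3000 − 2440 = 560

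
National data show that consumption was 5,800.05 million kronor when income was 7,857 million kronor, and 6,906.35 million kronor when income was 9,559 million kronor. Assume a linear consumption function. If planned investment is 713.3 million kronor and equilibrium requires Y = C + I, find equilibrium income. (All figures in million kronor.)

MPC = (6906.35 − 5800.05)/(9559 − 7857) = 1106.3/1702 = 0.65
a = 5800.05 − 0.65(7857) = 693
Equilibrium: Y = 693 + 0.65Y + 713.3
0.35Y = 1406.3, so Y = 1406.3/0.35 = 4018

Y = 4018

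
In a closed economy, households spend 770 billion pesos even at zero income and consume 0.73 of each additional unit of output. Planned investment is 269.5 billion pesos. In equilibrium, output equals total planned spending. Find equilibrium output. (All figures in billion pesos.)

Y = C + I = 770 + 0.73Y + 269.5
Y − 0.73Y = 1039.5
0.27Y = 1039.5, so Y = 1039.5/0.27 = 3850

Y = 3850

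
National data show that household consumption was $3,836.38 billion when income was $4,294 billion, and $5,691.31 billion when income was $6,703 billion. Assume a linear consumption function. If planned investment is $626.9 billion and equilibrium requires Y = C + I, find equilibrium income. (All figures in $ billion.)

MPC = (5691.31 − 3836.38)/(6703 − 4294) = 1854.93/2409 = 0.77
a = 3836.38 − 0.77(4294) = 530
Equilibrium: Y = 530 + 0.77Y + 626.9
0.23Y = 1156.9, so Y = 1156.9/0.23 = 5030

Y = 5030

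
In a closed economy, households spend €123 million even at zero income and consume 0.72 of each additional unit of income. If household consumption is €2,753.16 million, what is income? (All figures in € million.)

Y = 3653

123 + 0.72Y = 2753.16
0.72Y = 2630.16, so Y = 2630.16/0.72 = 3653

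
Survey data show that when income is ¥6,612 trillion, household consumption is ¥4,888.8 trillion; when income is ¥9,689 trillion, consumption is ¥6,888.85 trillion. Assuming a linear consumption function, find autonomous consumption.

MPC = ΔC/ΔY = (6888.85 − 4888.8)/(9689 − 6612) = 2000.05/3077 = 0.65
a = C − MPC·Y = 4888.8 − 0.65(6612) = 4888.8 − 4297.8 = 591

a = 591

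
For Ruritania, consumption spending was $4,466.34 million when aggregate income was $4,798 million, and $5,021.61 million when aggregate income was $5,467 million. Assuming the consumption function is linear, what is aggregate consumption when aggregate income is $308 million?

C = 739.64

MPC = (5021.61 − 4466.34)/(5467 − 4798) = 555.27/669 = 0.83
a = 4466.34 − 0.83(4798) = 4466.34 − 3982.34 = 484
C = 484 + 0.83(308) = 484 + 255.64 = 739.64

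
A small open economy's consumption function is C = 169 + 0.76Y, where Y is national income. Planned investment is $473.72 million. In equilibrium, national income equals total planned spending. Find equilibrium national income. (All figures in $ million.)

Y = C + I = 169 + 0.76Y + 473.72
Y − 0.76Y = 642.72
0.24Y = 642.72, so Y = 642.72/0.24 = 2678

Y = 2678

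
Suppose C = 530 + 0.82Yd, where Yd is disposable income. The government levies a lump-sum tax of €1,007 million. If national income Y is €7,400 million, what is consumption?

Yd = Y − T = 7400 − 1007 = 6393
C = 530 + 0.82(6393) = 530 + 5242.26 = 5772.26

C = 5772.26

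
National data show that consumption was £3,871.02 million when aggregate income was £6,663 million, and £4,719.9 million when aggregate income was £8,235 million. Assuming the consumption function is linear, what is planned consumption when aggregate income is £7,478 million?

C = 4311.12

MPC = (4719.9 − 3871.02)/(8235 − 6663) = 848.88/1572 = 0.54
a = 3871.02 − 0.54(6663) = 3871.02 − 3598.02 = 273
C = 273 + 0.54(7478) = 273 + 4038.12 = 4311.12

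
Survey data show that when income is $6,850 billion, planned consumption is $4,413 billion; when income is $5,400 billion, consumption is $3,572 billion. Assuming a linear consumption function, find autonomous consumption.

a = 440

MPC = ΔC/ΔY = (4413 − 3572)/(6850 − 5400) = 841/1450 = 0.58
a = C − MPC·Y = 3572 − 0.58(5400) = 3572 − 3132 = 440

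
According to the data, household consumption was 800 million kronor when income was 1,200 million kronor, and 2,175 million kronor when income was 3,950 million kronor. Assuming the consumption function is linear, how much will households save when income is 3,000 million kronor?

MPC = (2175 − 800)/(3950 − 1200) = 1375/2750 = 0.5
a = 800 − 0.5(1200) = 800 − 600 = 200
C = 200 + 0.5(3000) = 1700
S = 3000 − 1700 = 1300

S = 1300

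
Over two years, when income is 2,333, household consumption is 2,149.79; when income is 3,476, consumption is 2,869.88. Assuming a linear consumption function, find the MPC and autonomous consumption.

MPC = ΔC/ΔY = (2869.88 − 2149.79)/(3476 − 2333) = 720.09/1143 = 0.63
a = C − MPC·Y = 2149.79 − 0.63(2333) = 2149.79 − 1469.79 = 680

MPC = 0.63; a = 680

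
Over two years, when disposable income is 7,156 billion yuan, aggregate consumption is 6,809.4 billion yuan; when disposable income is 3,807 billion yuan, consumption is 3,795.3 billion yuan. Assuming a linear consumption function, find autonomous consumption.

MPC = ΔC/ΔY = (6809.4 − 3795.3)/(7156 − 3807) = 3014.1/3349 = 0.9
a = C − MPC·Y = 3795.3 − 0.9(3807) = 3795.3 − 3426.3 = 369

a = 369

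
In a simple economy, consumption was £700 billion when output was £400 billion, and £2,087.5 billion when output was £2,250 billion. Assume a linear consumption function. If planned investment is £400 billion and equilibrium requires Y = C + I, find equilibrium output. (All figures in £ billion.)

Y = 3200

MPC = (2087.5 − 700)/(2250 − 400) = 1387.5/1850 = 0.75
a = 700 − 0.75(400) = 400
Equilibrium: Y = 400 + 0.75Y + 400
0.25Y = 800, so Y = 800/0.25 = 3200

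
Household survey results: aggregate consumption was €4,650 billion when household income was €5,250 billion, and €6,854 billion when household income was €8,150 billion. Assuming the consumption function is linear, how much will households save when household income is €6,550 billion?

S = 912

MPC = (6854 − 4650)/(8150 − 5250) = 2204/2900 = 0.76
a = 4650 − 0.76(5250) = 4650 − 3990 = 660
C = 660 + 0.76(6550) = 5638
S = 6550 − 5638 = 912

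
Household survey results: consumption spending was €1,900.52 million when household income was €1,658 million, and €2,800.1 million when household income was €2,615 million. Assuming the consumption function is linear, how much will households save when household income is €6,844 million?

S = 68.64

MPC = (2800.1 − 1900.52)/(2615 − 1658) = 899.58/957 = 0.94
a = 1900.52 − 0.94(1658) = 1900.52 − 1558.52 = 342
C = 342 + 0.94(6844) = 6775.36
S = 6844 − 6775.36 = 68.64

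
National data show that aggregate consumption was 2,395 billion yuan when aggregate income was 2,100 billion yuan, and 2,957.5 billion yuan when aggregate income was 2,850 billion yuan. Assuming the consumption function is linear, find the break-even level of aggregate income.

MPC = (2957.5 − 2395)/(2850 − 2100) = 562.5/750 = 0.75
a = 2395 − 0.75(2100) = 2395 − 1575 = 820
Break-even: Y = a/(1−MPC) = 820/0.25 = 3280

Y = 3280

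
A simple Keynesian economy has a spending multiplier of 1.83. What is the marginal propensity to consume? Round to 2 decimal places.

MPC = 0.45

k = 1/(1 − MPC), so 1 − MPC = 1/k = 1/1.83 = 0.5464
MPC = 1 − 0.5464 = 0.45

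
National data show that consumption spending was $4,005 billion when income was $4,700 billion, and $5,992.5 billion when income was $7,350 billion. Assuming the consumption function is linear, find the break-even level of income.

Y = 1920

MPC = (5992.5 − 4005)/(7350 − 4700) = 1987.5/2650 = 0.75
a = 4005 − 0.75(4700) = 4005 − 3525 = 480
Break-even: Y = a/(1−MPC) = 480/0.25 = 1920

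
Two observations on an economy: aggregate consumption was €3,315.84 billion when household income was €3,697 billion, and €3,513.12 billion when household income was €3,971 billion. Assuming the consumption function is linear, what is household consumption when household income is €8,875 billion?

MPC = (3513.12 − 3315.84)/(3971 − 3697) = 197.28/274 = 0.72
a = 3315.84 − 0.72(3697) = 3315.84 − 2661.84 = 654
C = 654 + 0.72(8875) = 654 + 6390 = 7044

C = 7044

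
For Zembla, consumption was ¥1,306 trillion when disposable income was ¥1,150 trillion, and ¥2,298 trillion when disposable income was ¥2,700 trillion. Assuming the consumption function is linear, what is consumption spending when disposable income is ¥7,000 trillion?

C = 5050

MPC = (2298 − 1306)/(2700 − 1150) = 992/1550 = 0.64
a = 1306 − 0.64(1150) = 1306 − 736 = 570
C = 570 + 0.64(7000) = 570 + 4480 = 5050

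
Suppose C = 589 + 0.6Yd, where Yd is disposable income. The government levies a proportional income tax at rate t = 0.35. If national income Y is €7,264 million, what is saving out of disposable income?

Yd = (1 − 0.35)(7264) = 0.65(7264) = 4721.6
C = 589 + 0.6(4721.6) = 589 + 2832.96 = 3421.96
S = Yd − C = 4721.6 − 3421.96 = 1299.64

S = 1299.64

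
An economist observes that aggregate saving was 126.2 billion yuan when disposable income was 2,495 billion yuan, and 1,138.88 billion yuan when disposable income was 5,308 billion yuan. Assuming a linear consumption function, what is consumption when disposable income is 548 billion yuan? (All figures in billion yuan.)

MPS = ΔS/ΔY = (1138.88 − 126.2)/(5308 − 2495) = 1012.68/2813 = 0.36
MPC = 1 − MPS = 0.64
Autonomous saving = 126.2 − 0.36(2495) = -772, so a = 772
C = 772 + 0.64(548) = 772 + 350.72 = 1122.72

C = 1122.72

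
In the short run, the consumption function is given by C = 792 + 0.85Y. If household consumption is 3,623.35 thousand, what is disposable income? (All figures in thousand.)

792 + 0.85Y = 3623.35
0.85Y = 2831.35, so Y = 2831.35/0.85 = 3331

Y = 3331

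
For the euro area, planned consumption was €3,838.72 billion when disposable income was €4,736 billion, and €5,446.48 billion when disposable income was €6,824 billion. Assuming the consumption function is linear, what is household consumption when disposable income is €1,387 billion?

C = 1259.99

MPC = (5446.48 − 3838.72)/(6824 − 4736) = 1607.76/2088 = 0.77
a = 3838.72 − 0.77(4736) = 3838.72 − 3646.72 = 192
C = 192 + 0.77(1387) = 192 + 1067.99 = 1259.99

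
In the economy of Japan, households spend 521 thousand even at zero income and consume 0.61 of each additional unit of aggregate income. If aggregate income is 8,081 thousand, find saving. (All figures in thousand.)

S = 2630.59

C = 521 + 0.61(8081) = 521 + 4929.41 = 5450.41
S = Y − C = 8081 − 5450.41 = 2630.59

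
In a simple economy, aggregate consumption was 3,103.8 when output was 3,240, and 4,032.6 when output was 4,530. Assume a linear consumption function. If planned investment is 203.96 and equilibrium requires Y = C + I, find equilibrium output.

MPC = (4032.6 − 3103.8)/(4530 − 3240) = 928.8/1290 = 0.72
a = 3103.8 − 0.72(3240) = 771
Equilibrium: Y = 771 + 0.72Y + 203.96
0.28Y = 974.96, so Y = 974.96/0.28 = 3482

Y = 3482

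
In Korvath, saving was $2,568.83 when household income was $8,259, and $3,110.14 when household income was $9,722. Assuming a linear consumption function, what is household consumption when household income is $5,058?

C = 3673.54

MPS = ΔS/ΔY = (3110.14 − 2568.83)/(9722 − 8259) = 541.31/1463 = 0.37
MPC = 1 − MPS = 0.63
Autonomous saving = 2568.83 − 0.37(8259) = -487, so a = 487
C = 487 + 0.63(5058) = 487 + 3186.54 = 3673.54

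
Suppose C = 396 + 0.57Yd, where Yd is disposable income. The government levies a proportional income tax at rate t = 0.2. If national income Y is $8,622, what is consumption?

C = 4327.632

Yd = (1 − 0.2)(8622) = 0.8(8622) = 6897.6
C = 396 + 0.57(6897.6) = 396 + 3931.632 = 4327.632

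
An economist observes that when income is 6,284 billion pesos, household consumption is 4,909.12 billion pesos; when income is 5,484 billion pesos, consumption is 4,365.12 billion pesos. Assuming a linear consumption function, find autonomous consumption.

a = 636

MPC = ΔC/ΔY = (4909.12 − 4365.12)/(6284 − 5484) = 544/800 = 0.68
a = C − MPC·Y = 4365.12 − 0.68(5484) = 4365.12 − 3729.12 = 636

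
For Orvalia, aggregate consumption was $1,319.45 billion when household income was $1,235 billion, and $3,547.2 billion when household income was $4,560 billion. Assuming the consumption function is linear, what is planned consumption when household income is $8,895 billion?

MPC = (3547.2 − 1319.45)/(4560 − 1235) = 2227.75/3325 = 0.67
a = 1319.45 − 0.67(1235) = 1319.45 − 827.45 = 492
C = 492 + 0.67(8895) = 492 + 5959.65 = 6451.65

C = 6451.65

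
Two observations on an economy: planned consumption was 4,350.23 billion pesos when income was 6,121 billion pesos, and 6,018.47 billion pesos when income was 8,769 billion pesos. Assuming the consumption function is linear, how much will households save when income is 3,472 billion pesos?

MPC = (6018.47 − 4350.23)/(8769 − 6121) = 1668.24/2648 = 0.63
a = 4350.23 − 0.63(6121) = 4350.23 − 3856.23 = 494
C = 494 + 0.63(3472) = 2681.36
S = 3472 − 2681.36 = 790.64

S = 790.64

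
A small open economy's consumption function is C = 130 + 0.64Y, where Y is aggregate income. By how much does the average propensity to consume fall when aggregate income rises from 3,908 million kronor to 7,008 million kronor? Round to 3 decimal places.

ΔAPC = 0.015

At Y = 3908: C = 130 + 0.64(3908) = 2631.12, APC = 2631.12/3908 = 0.6733
At Y = 7008: C = 4615.12, APC = 4615.12/7008 = 0.6586
Fall in APC = 0.6733 − 0.6586 = 0.0147 ≈ 0.015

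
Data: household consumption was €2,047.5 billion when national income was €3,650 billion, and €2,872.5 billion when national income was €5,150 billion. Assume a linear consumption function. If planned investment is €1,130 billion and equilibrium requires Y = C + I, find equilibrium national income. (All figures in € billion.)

Y = 2600

MPC = (2872.5 − 2047.5)/(5150 − 3650) = 825/1500 = 0.55
a = 2047.5 − 0.55(3650) = 40
Equilibrium: Y = 40 + 0.55Y + 1130
0.45Y = 1170, so Y = 1170/0.45 = 2600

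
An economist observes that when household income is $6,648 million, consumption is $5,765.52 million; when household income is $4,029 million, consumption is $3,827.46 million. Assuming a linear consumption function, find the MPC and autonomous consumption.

MPC = ΔC/ΔY = (5765.52 − 3827.46)/(6648 − 4029) = 1938.06/2619 = 0.74
a = C − MPC·Y = 3827.46 − 0.74(4029) = 3827.46 − 2981.46 = 846

MPC = 0.74; a = 846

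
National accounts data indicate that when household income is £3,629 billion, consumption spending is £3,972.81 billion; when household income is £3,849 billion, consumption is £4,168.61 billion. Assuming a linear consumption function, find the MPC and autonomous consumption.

MPC = 0.89; a = 743

MPC = ΔC/ΔY = (4168.61 − 3972.81)/(3849 − 3629) = 195.8/220 = 0.89
a = C − MPC·Y = 3972.81 − 0.89(3629) = 3972.81 − 3229.81 = 743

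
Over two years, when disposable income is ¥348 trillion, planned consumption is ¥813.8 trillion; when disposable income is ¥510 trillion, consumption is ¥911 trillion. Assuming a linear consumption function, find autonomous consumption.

MPC = ΔC/ΔY = (911 − 813.8)/(510 − 348) = 97.2/162 = 0.6
a = C − MPC·Y = 813.8 − 0.6(348) = 813.8 − 208.8 = 605

a = 605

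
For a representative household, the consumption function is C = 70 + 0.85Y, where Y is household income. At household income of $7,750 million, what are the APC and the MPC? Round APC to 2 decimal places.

APC = 0.86; MPC = 0.85

MPC = 0.85 (the slope of the consumption function)
C = 70 + 0.85(7750) = 6657.5, so APC = 6657.5/7750 = 0.86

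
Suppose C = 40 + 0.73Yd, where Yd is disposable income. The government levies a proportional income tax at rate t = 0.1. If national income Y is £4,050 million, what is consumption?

C = 2700.85

Yd = (1 − 0.1)(4050) = 0.9(4050) = 3645
C = 40 + 0.73(3645) = 40 + 2660.85 = 2700.85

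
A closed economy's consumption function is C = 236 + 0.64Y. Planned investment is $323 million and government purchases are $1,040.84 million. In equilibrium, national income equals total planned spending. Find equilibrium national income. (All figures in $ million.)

Y = 4444

Y = C + I + G = 236 + 0.64Y + 323 + 1040.84
Y − 0.64Y = 1599.84
0.36Y = 1599.84, so Y = 1599.84/0.36 = 4444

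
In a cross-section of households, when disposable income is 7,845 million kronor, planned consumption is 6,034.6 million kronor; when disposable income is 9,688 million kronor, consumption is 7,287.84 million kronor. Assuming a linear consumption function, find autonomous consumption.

MPC = ΔC/ΔY = (7287.84 − 6034.6)/(9688 − 7845) = 1253.24/1843 = 0.68
a = C − MPC·Y = 6034.6 − 0.68(7845) = 6034.6 − 5334.6 = 700

a = 700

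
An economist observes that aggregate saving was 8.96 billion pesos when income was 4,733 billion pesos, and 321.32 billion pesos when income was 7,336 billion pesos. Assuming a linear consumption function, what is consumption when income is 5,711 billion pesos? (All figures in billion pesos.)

C = 5584.68

MPS = ΔS/ΔY = (321.32 − 8.96)/(7336 − 4733) = 312.36/2603 = 0.12
MPC = 1 − MPS = 0.88
Autonomous saving = 8.96 − 0.12(4733) = -559, so a = 559
C = 559 + 0.88(5711) = 559 + 5025.68 = 5584.68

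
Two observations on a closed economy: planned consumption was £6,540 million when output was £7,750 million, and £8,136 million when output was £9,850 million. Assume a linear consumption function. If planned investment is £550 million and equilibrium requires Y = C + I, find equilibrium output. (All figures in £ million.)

MPC = (8136 − 6540)/(9850 − 7750) = 1596/2100 = 0.76
a = 6540 − 0.76(7750) = 650
Equilibrium: Y = 650 + 0.76Y + 550
0.24Y = 1200, so Y = 1200/0.24 = 5000

Y = 5000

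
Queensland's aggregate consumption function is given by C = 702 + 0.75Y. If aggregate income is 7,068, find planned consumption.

C = 702 + 0.75(7068) = 702 + 5301 = 6003

C = 6003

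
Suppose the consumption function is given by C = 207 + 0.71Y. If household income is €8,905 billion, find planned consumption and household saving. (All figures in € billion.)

C = 6529.55; S = 2375.45

C = 207 + 0.71(8905) = 207 + 6322.55 = 6529.55
S = Y − C = 8905 − 6529.55 = 2375.45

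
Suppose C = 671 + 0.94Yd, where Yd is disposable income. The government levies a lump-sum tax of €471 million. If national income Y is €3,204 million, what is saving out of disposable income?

S = -507.02

Yd = Y − T = 3204 − 471 = 2733
C = 671 + 0.94(2733) = 671 + 2569.02 = 3240.02
S = Yd − C = 2733 − 3240.02 = -507.02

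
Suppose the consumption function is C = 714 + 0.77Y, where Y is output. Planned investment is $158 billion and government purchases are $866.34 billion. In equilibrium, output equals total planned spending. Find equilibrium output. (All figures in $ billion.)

Y = C + I + G = 714 + 0.77Y + 158 + 866.34
Y − 0.77Y = 1738.34
0.23Y = 1738.34, so Y = 1738.34/0.23 = 7558

Y = 7558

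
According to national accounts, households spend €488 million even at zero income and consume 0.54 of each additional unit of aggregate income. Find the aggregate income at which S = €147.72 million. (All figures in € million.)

Y = 1382

S = Y − C = -488 + 0.46Y
-488 + 0.46Y = 147.72, so 0.46Y = 635.72 and Y = 1382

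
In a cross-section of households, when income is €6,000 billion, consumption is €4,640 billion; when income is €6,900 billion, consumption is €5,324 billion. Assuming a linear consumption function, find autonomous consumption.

a = 80

MPC = ΔC/ΔY = (5324 − 4640)/(6900 − 6000) = 684/900 = 0.76
a = C − MPC·Y = 4640 − 0.76(6000) = 4640 − 4560 = 80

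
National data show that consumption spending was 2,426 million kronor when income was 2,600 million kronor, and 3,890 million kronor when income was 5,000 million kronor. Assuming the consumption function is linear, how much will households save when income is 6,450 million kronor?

S = 1675.5

MPC = (3890 − 2426)/(5000 − 2600) = 1464/2400 = 0.61
a = 2426 − 0.61(2600) = 2426 − 1586 = 840
C = 840 + 0.61(6450) = 4774.5
S = 6450 − 4774.5 = 1675.5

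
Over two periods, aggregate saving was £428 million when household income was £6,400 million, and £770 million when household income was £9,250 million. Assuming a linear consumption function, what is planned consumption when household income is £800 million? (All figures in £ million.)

MPS = ΔS/ΔY = (770 − 428)/(9250 − 6400) = 342/2850 = 0.12
MPC = 1 − MPS = 0.88
Autonomous saving = 428 − 0.12(6400) = -340, so a = 340
C = 340 + 0.88(800) = 340 + 704 = 1044

C = 1044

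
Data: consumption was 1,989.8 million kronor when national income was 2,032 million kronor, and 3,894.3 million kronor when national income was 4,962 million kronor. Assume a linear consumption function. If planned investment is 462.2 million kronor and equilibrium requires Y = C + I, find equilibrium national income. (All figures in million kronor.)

Y = 3232

MPC = (3894.3 − 1989.8)/(4962 − 2032) = 1904.5/2930 = 0.65
a = 1989.8 − 0.65(2032) = 669
Equilibrium: Y = 669 + 0.65Y + 462.2
0.35Y = 1131.2, so Y = 1131.2/0.35 = 3232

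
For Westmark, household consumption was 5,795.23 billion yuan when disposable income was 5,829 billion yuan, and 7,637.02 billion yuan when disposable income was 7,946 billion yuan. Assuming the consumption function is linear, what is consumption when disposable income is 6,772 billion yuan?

MPC = (7637.02 − 5795.23)/(7946 − 5829) = 1841.79/2117 = 0.87
a = 5795.23 − 0.87(5829) = 5795.23 − 5071.23 = 724
C = 724 + 0.87(6772) = 724 + 5891.64 = 6615.64

C = 6615.64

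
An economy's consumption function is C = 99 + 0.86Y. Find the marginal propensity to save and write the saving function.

MPS = 1 − MPC = 1 − 0.86 = 0.14
S = Y − C = -99 + 0.14Y

MPS = 0.14; S = -99 + 0.14Y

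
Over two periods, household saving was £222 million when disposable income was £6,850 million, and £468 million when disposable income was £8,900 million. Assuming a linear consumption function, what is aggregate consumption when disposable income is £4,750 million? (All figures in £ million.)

C = 4780

MPS = ΔS/ΔY = (468 − 222)/(8900 − 6850) = 246/2050 = 0.12
MPC = 1 − MPS = 0.88
Autonomous saving = 222 − 0.12(6850) = -600, so a = 600
C = 600 + 0.88(4750) = 600 + 4180 = 4780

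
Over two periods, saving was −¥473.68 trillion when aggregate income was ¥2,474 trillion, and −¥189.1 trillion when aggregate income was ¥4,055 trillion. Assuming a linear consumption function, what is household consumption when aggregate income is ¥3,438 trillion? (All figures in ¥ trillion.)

MPS = ΔS/ΔY = (-189.1 − (-473.68))/(4055 − 2474) = 284.58/1581 = 0.18
MPC = 1 − MPS = 0.82
Autonomous saving = -473.68 − 0.18(2474) = -919, so a = 919
C = 919 + 0.82(3438) = 919 + 2819.16 = 3738.16

C = 3738.16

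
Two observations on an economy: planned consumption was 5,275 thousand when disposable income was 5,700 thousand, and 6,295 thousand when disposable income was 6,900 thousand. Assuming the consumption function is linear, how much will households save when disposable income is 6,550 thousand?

MPC = (6295 − 5275)/(6900 − 5700) = 1020/1200 = 0.85
a = 5275 − 0.85(5700) = 5275 − 4845 = 430
C = 430 + 0.85(6550) = 5997.5
S = 6550 − 5997.5 = 552.5

S = 552.5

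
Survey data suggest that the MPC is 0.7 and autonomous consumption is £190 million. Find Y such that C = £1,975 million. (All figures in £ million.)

Y = 2550

190 + 0.7Y = 1975
0.7Y = 1785, so Y = 1785/0.7 = 2550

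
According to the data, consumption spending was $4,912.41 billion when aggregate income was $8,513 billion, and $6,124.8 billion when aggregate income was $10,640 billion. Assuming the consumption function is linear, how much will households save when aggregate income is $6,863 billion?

S = 2891.09

MPC = (6124.8 − 4912.41)/(10640 − 8513) = 1212.39/2127 = 0.57
a = 4912.41 − 0.57(8513) = 4912.41 − 4852.41 = 60
C = 60 + 0.57(6863) = 3971.91
S = 6863 − 3971.91 = 2891.09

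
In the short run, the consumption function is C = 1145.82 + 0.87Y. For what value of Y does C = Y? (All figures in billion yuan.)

Y = 8814

At break-even, C = Y: 1145.82 + 0.87Y = Y
0.13Y = 1145.82, so Y = 1145.82/0.13 = 8814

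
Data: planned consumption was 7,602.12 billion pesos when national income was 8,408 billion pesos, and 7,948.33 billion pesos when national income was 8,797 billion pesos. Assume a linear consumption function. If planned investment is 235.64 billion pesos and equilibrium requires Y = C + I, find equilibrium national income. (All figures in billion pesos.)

MPC = (7948.33 − 7602.12)/(8797 − 8408) = 346.21/389 = 0.89
a = 7602.12 − 0.89(8408) = 119
Equilibrium: Y = 119 + 0.89Y + 235.64
0.11Y = 354.64, so Y = 354.64/0.11 = 3224

Y = 3224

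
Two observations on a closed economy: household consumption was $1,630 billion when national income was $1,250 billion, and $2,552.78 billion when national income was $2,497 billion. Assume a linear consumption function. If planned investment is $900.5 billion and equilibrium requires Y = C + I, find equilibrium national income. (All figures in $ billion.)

MPC = (2552.78 − 1630)/(2497 − 1250) = 922.78/1247 = 0.74
a = 1630 − 0.74(1250) = 705
Equilibrium: Y = 705 + 0.74Y + 900.5
0.26Y = 1605.5, so Y = 1605.5/0.26 = 6175

Y = 6175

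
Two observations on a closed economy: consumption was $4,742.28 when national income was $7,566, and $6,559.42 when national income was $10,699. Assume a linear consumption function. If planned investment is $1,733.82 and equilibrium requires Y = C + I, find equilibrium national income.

MPC = (6559.42 − 4742.28)/(10699 − 7566) = 1817.14/3133 = 0.58
a = 4742.28 − 0.58(7566) = 354
Equilibrium: Y = 354 + 0.58Y + 1733.82
0.42Y = 2087.82, so Y = 2087.82/0.42 = 4971

Y = 4971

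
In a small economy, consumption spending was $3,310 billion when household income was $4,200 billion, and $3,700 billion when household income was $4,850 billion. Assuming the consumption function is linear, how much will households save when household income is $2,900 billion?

MPC = (3700 − 3310)/(4850 − 4200) = 390/650 = 0.6
a = 3310 − 0.6(4200) = 3310 − 2520 = 790
C = 790 + 0.6(2900) = 2530
S = 2900 − 2530 = 370

S = 370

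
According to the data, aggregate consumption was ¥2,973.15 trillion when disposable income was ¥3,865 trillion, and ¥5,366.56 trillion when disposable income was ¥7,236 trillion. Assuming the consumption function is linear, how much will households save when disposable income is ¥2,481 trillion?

MPC = (5366.56 − 2973.15)/(7236 − 3865) = 2393.41/3371 = 0.71
a = 2973.15 − 0.71(3865) = 2973.15 − 2744.15 = 229
C = 229 + 0.71(2481) = 1990.51
S = 2481 − 1990.51 = 490.49

S = 490.49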